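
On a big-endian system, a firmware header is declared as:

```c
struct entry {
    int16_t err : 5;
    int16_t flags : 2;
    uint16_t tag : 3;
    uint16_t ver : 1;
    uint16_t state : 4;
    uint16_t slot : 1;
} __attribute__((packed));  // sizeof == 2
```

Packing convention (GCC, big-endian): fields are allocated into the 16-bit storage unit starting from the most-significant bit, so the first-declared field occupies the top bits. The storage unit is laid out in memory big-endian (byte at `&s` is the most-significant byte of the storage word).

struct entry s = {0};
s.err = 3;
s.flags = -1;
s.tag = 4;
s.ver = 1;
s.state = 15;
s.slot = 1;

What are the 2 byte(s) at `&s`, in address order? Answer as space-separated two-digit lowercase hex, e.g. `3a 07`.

1f 3f

err (5b) val=3 bits=0x3 at bit 11: 0x1800
flags (2b) val=-1 bits=0x3 at bit 9: 0x1e00
tag (3b) val=4 bits=0x4 at bit 6: 0x1f00
ver (1b) val=1 bits=0x1 at bit 5: 0x1f20
state (4b) val=15 bits=0xf at bit 1: 0x1f3e
slot (1b) val=1 bits=0x1 at bit 0: 0x1f3f
word = 0x1f3f → big-endian bytes:
  [0]=0x1f  [1]=0x3f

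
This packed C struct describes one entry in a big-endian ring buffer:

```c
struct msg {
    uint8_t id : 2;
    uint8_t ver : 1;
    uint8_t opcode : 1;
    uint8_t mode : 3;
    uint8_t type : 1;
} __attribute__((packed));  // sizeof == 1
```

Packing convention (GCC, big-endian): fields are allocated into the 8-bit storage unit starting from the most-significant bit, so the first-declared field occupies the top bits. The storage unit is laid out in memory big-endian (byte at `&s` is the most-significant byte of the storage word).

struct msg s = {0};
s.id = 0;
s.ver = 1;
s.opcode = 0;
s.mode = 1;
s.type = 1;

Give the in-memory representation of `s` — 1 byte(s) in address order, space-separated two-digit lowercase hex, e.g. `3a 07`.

23

[6+:2] id=0 & 0x3 = 0x0; word=0x00
[5+:1] ver=1 & 0x1 = 0x1; word=0x20
[4+:1] opcode=0 & 0x1 = 0x0; word=0x20
[1+:3] mode=1 & 0x7 = 0x1; word=0x22
[0+:1] type=1 & 0x1 = 0x1; word=0x23
word = 0x23 → big-endian bytes:
  [0]=0x23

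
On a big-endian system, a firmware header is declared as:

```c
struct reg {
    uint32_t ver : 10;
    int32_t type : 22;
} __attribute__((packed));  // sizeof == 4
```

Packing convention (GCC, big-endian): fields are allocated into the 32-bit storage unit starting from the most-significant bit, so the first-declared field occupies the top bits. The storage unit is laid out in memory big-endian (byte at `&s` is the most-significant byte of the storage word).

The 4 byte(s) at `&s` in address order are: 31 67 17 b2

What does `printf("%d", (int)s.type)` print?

[0]=0x31 [1]=0x67 [2]=0x17 [3]=0xb2 (big-endian) → word 0x316717b2
ver [22+:10] = (word>>22) & 0x3ff = 197
type [0+:22] = (word>>0) & 0x3fffff = 2561970  ←
type signed 22b, MSB=1: 2561970 - 4194304 = -1632334

-1632334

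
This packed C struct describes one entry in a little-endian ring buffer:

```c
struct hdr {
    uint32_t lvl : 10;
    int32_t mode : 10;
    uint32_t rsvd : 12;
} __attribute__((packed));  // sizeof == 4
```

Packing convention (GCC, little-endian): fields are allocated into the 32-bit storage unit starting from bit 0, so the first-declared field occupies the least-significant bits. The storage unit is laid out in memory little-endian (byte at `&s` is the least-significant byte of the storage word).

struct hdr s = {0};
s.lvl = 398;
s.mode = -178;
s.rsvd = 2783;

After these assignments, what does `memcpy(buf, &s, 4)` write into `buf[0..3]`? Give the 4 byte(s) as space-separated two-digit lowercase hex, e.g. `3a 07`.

8e 39 fd ad

lvl (10b) val=398 bits=0x18e at bit 0: 0x0000018e
mode (10b) val=-178 bits=0x34e at bit 10: 0x000d398e
rsvd (12b) val=2783 bits=0xadf at bit 20: 0xadfd398e
word = 0xadfd398e → little-endian bytes:
  [0]=0x8e  [1]=0x39  [2]=0xfd  [3]=0xad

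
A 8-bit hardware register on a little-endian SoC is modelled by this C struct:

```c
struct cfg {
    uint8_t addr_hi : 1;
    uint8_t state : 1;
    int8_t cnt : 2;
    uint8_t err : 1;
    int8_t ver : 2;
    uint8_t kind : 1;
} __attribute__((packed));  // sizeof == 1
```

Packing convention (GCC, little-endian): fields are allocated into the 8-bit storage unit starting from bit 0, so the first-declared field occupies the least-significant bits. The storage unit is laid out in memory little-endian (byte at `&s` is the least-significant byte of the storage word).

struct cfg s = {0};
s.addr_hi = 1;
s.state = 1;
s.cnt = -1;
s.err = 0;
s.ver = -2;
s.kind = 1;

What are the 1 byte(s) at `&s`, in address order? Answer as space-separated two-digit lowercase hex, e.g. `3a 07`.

[0+:1] addr_hi=1 & 0x1 = 0x1; word=0x01
[1+:1] state=1 & 0x1 = 0x1; word=0x03
[2+:2] cnt=-1 & 0x3 = 0x3; word=0x0f
[4+:1] err=0 & 0x1 = 0x0; word=0x0f
[5+:2] ver=-2 & 0x3 = 0x2; word=0x4f
[7+:1] kind=1 & 0x1 = 0x1; word=0xcf
word = 0xcf → little-endian bytes:
  [0]=0xcf

cf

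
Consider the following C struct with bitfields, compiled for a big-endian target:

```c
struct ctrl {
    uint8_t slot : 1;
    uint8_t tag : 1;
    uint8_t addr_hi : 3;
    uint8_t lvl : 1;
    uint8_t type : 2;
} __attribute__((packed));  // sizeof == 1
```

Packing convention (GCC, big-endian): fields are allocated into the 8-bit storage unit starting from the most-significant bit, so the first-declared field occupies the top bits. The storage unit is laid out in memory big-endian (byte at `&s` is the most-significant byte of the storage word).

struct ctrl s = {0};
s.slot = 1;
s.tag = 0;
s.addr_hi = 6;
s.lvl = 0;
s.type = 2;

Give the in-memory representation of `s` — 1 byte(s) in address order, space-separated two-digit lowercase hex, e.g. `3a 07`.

slot:1 = 1 → 0x1 << 7 → word 0x80
tag:1 = 0 → 0x0 << 6 → word 0x80
addr_hi:3 = 6 → 0x6 << 3 → word 0xb0
lvl:1 = 0 → 0x0 << 2 → word 0xb0
type:2 = 2 → 0x2 << 0 → word 0xb2
word = 0xb2 → big-endian bytes:
  [0]=0xb2

b2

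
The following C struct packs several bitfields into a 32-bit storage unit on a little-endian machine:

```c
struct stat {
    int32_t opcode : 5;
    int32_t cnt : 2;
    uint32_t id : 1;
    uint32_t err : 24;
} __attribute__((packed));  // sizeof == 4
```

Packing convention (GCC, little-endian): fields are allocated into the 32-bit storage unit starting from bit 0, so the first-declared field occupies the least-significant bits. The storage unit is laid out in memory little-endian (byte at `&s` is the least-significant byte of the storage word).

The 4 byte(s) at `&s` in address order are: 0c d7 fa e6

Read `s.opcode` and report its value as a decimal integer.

12

[0]=0x0c [1]=0xd7 [2]=0xfa [3]=0xe6 (little-endian) → word 0xe6fad70c
opcode:5 @ bit 0 → (0xe6fad70c>>0)&0x1f = 0xc  ←
cnt:2 @ bit 5 → (0xe6fad70c>>5)&0x3 = 0x0
id:1 @ bit 7 → (0xe6fad70c>>7)&0x1 = 0x0
err:24 @ bit 8 → (0xe6fad70c>>8)&0xffffff = 0xe6fad7
opcode signed 5b, MSB=0: value = 12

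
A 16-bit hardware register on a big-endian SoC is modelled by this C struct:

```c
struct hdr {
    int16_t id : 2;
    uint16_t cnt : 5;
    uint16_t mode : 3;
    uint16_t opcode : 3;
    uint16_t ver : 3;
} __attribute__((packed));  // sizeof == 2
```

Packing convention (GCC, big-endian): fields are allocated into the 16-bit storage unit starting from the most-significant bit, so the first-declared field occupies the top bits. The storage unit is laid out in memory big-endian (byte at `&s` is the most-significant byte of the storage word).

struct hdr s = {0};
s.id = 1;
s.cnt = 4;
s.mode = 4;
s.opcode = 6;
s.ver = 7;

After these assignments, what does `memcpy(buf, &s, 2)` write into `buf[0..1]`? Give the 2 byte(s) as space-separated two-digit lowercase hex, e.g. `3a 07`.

49 37

id (2b) val=1 bits=0x1 at bit 14: 0x4000
cnt (5b) val=4 bits=0x4 at bit 9: 0x4800
mode (3b) val=4 bits=0x4 at bit 6: 0x4900
opcode (3b) val=6 bits=0x6 at bit 3: 0x4930
ver (3b) val=7 bits=0x7 at bit 0: 0x4937
word = 0x4937 → big-endian bytes:
  [0]=0x49  [1]=0x37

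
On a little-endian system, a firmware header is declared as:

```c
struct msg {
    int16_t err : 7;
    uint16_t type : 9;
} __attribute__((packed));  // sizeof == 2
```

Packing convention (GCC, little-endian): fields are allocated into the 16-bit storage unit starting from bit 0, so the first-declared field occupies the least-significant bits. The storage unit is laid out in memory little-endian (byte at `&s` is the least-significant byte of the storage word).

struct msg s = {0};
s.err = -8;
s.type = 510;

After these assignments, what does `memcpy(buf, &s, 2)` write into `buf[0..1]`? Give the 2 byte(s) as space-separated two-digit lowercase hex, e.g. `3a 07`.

78 ff

err:7 = -8 → 0x78 << 0 → word 0x0078
type:9 = 510 → 0x1fe << 7 → word 0xff78
word = 0xff78 → little-endian bytes:
  [0]=0x78  [1]=0xff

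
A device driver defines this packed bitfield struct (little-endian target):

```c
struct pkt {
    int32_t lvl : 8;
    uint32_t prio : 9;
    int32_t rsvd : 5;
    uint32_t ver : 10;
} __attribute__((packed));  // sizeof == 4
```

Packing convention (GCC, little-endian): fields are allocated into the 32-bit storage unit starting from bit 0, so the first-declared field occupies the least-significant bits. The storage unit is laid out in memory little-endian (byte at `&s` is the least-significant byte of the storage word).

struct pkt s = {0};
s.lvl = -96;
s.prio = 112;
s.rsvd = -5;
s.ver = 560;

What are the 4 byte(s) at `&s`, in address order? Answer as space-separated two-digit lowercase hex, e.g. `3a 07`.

[0+:8] lvl=-96 & 0xff = 0xa0; word=0x000000a0
[8+:9] prio=112 & 0x1ff = 0x70; word=0x000070a0
[17+:5] rsvd=-5 & 0x1f = 0x1b; word=0x003670a0
[22+:10] ver=560 & 0x3ff = 0x230; word=0x8c3670a0
word = 0x8c3670a0 → little-endian bytes:
  [0]=0xa0  [1]=0x70  [2]=0x36  [3]=0x8c

a0 70 36 8c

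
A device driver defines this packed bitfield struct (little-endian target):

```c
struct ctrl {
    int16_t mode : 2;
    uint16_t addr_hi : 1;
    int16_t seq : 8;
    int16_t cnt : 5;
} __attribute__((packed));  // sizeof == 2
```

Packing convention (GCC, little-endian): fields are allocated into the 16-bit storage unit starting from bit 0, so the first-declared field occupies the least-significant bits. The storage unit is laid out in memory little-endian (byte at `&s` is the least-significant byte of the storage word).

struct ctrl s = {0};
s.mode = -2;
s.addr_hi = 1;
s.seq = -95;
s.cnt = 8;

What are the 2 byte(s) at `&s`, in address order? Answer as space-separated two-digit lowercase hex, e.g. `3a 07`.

0e 45

mode (2b) val=-2 bits=0x2 at bit 0: 0x0002
addr_hi (1b) val=1 bits=0x1 at bit 2: 0x0006
seq (8b) val=-95 bits=0xa1 at bit 3: 0x050e
cnt (5b) val=8 bits=0x8 at bit 11: 0x450e
word = 0x450e → little-endian bytes:
  [0]=0x0e  [1]=0x45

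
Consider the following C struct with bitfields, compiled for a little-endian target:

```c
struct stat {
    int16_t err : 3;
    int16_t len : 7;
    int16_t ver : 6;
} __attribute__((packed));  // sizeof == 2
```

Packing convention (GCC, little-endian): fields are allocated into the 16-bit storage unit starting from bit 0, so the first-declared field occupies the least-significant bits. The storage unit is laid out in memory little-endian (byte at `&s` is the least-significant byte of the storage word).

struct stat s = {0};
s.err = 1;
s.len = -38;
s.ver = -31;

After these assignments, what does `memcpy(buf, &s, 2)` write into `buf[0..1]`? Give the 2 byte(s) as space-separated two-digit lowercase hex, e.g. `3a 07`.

d1 86

err (3b) val=1 bits=0x1 at bit 0: 0x0001
len (7b) val=-38 bits=0x5a at bit 3: 0x02d1
ver (6b) val=-31 bits=0x21 at bit 10: 0x86d1
word = 0x86d1 → little-endian bytes:
  [0]=0xd1  [1]=0x86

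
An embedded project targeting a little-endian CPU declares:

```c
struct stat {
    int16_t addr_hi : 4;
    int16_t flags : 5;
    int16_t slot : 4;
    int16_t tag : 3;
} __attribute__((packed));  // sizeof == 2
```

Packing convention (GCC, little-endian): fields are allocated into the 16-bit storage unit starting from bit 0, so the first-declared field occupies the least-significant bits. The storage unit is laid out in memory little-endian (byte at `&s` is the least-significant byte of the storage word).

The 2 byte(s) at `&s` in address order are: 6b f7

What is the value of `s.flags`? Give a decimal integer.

[0]=0x6b [1]=0xf7 (little-endian) → word 0xf76b
addr_hi:4 @ bit 0 → (0xf76b>>0)&0xf = 0xb
flags:5 @ bit 4 → (0xf76b>>4)&0x1f = 0x16  ←
slot:4 @ bit 9 → (0xf76b>>9)&0xf = 0xb
tag:3 @ bit 13 → (0xf76b>>13)&0x7 = 0x7
flags signed 5b, MSB=1: 22 - 32 = -10

-10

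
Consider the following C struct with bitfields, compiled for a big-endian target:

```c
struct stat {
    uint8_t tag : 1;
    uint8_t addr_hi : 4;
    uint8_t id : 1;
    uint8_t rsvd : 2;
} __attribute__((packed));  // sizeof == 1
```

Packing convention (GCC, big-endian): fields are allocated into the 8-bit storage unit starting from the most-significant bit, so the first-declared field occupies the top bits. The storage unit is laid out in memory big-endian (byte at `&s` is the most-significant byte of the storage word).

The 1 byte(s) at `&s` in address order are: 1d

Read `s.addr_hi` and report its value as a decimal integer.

3

[0]=0x1d (big-endian) → word 0x1d
tag [7+:1] = (word>>7) & 0x1 = 0
addr_hi [3+:4] = (word>>3) & 0xf = 3  ←
id [2+:1] = (word>>2) & 0x1 = 1
rsvd [0+:2] = (word>>0) & 0x3 = 1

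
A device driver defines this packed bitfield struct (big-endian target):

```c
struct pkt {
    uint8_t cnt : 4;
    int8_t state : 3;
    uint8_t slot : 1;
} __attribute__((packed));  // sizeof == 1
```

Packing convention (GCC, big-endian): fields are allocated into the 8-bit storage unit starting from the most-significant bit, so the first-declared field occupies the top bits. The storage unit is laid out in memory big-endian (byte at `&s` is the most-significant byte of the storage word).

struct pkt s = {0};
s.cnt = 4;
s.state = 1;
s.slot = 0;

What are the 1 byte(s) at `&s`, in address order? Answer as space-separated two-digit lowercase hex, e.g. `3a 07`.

cnt (4b) val=4 bits=0x4 at bit 4: 0x40
state (3b) val=1 bits=0x1 at bit 1: 0x42
slot (1b) val=0 bits=0x0 at bit 0: 0x42
word = 0x42 → big-endian bytes:
  [0]=0x42

42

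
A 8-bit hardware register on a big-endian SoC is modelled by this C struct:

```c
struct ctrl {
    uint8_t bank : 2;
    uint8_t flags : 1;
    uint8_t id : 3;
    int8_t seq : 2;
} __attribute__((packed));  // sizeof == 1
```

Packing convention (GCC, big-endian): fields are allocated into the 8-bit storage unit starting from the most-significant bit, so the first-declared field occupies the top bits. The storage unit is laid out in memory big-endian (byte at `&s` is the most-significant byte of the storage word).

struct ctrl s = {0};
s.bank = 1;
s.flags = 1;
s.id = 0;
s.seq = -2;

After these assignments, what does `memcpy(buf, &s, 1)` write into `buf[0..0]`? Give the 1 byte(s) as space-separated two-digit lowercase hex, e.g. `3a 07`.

bank (2b) val=1 bits=0x1 at bit 6: 0x40
flags (1b) val=1 bits=0x1 at bit 5: 0x60
id (3b) val=0 bits=0x0 at bit 2: 0x60
seq (2b) val=-2 bits=0x2 at bit 0: 0x62
word = 0x62 → big-endian bytes:
  [0]=0x62

62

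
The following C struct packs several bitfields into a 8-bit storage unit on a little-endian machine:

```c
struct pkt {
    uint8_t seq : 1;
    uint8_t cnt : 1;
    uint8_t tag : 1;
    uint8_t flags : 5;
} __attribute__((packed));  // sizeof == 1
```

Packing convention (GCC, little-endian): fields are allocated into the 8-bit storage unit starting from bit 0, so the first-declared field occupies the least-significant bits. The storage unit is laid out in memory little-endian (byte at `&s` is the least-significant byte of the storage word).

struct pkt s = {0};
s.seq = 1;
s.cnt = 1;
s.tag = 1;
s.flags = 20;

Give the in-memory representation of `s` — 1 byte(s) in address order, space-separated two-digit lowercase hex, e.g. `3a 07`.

a7

[0+:1] seq=1 & 0x1 = 0x1; word=0x01
[1+:1] cnt=1 & 0x1 = 0x1; word=0x03
[2+:1] tag=1 & 0x1 = 0x1; word=0x07
[3+:5] flags=20 & 0x1f = 0x14; word=0xa7
word = 0xa7 → little-endian bytes:
  [0]=0xa7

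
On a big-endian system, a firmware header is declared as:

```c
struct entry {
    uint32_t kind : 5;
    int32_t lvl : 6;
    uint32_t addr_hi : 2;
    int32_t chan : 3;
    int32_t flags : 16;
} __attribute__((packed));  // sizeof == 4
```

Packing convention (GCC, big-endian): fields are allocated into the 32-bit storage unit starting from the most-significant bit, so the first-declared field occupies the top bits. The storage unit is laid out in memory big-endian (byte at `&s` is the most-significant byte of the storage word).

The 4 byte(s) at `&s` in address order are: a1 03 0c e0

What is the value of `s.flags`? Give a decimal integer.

[0]=0xa1 [1]=0x03 [2]=0x0c [3]=0xe0 (big-endian) → word 0xa1030ce0
kind [27+:5] = (word>>27) & 0x1f = 20
lvl [21+:6] = (word>>21) & 0x3f = 8
addr_hi [19+:2] = (word>>19) & 0x3 = 0
chan [16+:3] = (word>>16) & 0x7 = 3
flags [0+:16] = (word>>0) & 0xffff = 3296  ←
flags signed 16b, MSB=0: value = 3296

3296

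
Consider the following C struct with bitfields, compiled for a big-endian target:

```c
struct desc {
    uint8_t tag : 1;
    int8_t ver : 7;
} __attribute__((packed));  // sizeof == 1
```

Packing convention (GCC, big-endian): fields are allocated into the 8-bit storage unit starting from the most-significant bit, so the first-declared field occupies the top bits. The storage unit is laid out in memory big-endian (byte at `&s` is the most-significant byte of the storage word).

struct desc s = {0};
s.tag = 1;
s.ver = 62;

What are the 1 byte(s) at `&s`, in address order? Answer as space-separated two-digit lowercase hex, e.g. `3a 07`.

tag (1b) val=1 bits=0x1 at bit 7: 0x80
ver (7b) val=62 bits=0x3e at bit 0: 0xbe
word = 0xbe → big-endian bytes:
  [0]=0xbe

be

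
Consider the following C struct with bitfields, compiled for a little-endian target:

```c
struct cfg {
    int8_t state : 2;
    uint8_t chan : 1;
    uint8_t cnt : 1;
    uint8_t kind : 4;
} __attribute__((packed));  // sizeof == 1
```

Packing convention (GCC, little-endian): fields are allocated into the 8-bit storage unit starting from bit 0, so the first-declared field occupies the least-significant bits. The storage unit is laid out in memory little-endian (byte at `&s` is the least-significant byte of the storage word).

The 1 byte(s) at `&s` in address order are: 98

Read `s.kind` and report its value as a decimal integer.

[0]=0x98 (little-endian) → word 0x98
state [0+:2] = (word>>0) & 0x3 = 0
chan [2+:1] = (word>>2) & 0x1 = 0
cnt [3+:1] = (word>>3) & 0x1 = 1
kind [4+:4] = (word>>4) & 0xf = 9  ←

9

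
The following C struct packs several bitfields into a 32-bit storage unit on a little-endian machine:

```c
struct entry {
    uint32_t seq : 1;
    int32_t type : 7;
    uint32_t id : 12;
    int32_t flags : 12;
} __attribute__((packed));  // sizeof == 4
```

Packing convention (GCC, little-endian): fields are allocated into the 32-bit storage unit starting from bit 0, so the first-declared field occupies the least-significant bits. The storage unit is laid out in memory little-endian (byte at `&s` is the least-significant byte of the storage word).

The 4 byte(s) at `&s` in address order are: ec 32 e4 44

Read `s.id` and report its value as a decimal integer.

[0]=0xec [1]=0x32 [2]=0xe4 [3]=0x44 (little-endian) → word 0x44e432ec
seq:1 @ bit 0 → (0x44e432ec>>0)&0x1 = 0x0
type:7 @ bit 1 → (0x44e432ec>>1)&0x7f = 0x76
id:12 @ bit 8 → (0x44e432ec>>8)&0xfff = 0x432  ←
flags:12 @ bit 20 → (0x44e432ec>>20)&0xfff = 0x44e

1074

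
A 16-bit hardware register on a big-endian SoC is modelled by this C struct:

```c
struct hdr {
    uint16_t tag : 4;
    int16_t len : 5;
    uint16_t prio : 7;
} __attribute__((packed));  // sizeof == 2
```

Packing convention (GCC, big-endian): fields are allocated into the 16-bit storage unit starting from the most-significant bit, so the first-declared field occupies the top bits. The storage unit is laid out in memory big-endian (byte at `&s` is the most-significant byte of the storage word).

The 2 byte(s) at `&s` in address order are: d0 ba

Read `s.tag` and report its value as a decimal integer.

13

[0]=0xd0 [1]=0xba (big-endian) → word 0xd0ba
tag:4 @ bit 12 → (0xd0ba>>12)&0xf = 0xd  ←
len:5 @ bit 7 → (0xd0ba>>7)&0x1f = 0x1
prio:7 @ bit 0 → (0xd0ba>>0)&0x7f = 0x3a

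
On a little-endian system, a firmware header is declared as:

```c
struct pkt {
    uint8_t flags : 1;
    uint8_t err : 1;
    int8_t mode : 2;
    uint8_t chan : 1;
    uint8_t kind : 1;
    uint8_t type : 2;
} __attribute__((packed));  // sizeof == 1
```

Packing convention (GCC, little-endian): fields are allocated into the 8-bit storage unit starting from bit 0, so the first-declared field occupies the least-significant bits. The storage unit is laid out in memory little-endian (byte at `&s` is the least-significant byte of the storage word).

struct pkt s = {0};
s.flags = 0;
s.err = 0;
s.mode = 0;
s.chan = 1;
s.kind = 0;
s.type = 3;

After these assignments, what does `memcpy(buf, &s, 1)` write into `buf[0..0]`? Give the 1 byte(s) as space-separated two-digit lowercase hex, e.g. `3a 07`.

[0+:1] flags=0 & 0x1 = 0x0; word=0x00
[1+:1] err=0 & 0x1 = 0x0; word=0x00
[2+:2] mode=0 & 0x3 = 0x0; word=0x00
[4+:1] chan=1 & 0x1 = 0x1; word=0x10
[5+:1] kind=0 & 0x1 = 0x0; word=0x10
[6+:2] type=3 & 0x3 = 0x3; word=0xd0
word = 0xd0 → little-endian bytes:
  [0]=0xd0

d0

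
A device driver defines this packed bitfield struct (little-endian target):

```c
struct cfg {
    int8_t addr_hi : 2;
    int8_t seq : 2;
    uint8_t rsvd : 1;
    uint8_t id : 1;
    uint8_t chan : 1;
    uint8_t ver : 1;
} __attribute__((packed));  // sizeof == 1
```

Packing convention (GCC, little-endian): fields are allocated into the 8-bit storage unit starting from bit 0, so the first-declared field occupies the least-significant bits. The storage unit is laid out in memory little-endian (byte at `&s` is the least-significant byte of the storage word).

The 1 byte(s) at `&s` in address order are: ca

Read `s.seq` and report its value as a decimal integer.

-2

[0]=0xca (little-endian) → word 0xca
addr_hi:2 @ bit 0 → (0xca>>0)&0x3 = 0x2
seq:2 @ bit 2 → (0xca>>2)&0x3 = 0x2  ←
rsvd:1 @ bit 4 → (0xca>>4)&0x1 = 0x0
id:1 @ bit 5 → (0xca>>5)&0x1 = 0x0
chan:1 @ bit 6 → (0xca>>6)&0x1 = 0x1
ver:1 @ bit 7 → (0xca>>7)&0x1 = 0x1
seq signed 2b, MSB=1: 2 - 4 = -2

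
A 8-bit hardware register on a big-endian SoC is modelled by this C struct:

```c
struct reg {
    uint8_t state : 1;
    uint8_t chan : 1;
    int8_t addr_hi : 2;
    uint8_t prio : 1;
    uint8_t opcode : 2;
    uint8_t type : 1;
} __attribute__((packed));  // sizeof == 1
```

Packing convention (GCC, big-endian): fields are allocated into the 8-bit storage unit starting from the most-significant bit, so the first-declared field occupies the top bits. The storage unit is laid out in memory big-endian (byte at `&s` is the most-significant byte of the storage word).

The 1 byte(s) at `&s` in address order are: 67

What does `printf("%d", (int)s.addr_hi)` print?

-2

[0]=0x67 (big-endian) → word 0x67
state:1 @ bit 7 → (0x67>>7)&0x1 = 0x0
chan:1 @ bit 6 → (0x67>>6)&0x1 = 0x1
addr_hi:2 @ bit 4 → (0x67>>4)&0x3 = 0x2  ←
prio:1 @ bit 3 → (0x67>>3)&0x1 = 0x0
opcode:2 @ bit 1 → (0x67>>1)&0x3 = 0x3
type:1 @ bit 0 → (0x67>>0)&0x1 = 0x1
addr_hi signed 2b, MSB=1: 2 - 4 = -2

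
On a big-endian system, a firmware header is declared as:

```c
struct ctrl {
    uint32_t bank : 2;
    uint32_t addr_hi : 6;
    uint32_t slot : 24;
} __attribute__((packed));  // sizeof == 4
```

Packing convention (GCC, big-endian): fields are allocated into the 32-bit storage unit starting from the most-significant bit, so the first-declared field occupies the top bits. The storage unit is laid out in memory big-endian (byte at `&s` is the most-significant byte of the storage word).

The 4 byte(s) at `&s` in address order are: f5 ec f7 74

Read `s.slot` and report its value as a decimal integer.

[0]=0xf5 [1]=0xec [2]=0xf7 [3]=0x74 (big-endian) → word 0xf5ecf774
bank:2 @ bit 30 → (0xf5ecf774>>30)&0x3 = 0x3
addr_hi:6 @ bit 24 → (0xf5ecf774>>24)&0x3f = 0x35
slot:24 @ bit 0 → (0xf5ecf774>>0)&0xffffff = 0xecf774  ←

15529844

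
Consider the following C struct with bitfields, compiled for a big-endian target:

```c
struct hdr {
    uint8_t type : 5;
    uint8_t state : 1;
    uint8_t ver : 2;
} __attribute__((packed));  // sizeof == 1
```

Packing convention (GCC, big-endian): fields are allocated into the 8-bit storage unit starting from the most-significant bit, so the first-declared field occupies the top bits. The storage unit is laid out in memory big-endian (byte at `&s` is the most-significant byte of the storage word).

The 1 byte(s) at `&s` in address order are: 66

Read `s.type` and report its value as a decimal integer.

[0]=0x66 (big-endian) → word 0x66
type [3+:5] = (word>>3) & 0x1f = 12  ←
state [2+:1] = (word>>2) & 0x1 = 1
ver [0+:2] = (word>>0) & 0x3 = 2

12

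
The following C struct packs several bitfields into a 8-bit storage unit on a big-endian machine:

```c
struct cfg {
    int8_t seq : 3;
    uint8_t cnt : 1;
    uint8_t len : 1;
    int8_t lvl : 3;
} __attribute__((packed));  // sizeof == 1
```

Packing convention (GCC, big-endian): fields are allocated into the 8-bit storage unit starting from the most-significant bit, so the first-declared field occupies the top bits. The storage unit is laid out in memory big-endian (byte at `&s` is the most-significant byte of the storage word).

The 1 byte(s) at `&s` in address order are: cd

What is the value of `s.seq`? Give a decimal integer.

-2

[0]=0xcd (big-endian) → word 0xcd
seq [5+:3] = (word>>5) & 0x7 = 6  ←
cnt [4+:1] = (word>>4) & 0x1 = 0
len [3+:1] = (word>>3) & 0x1 = 1
lvl [0+:3] = (word>>0) & 0x7 = 5
seq signed 3b, MSB=1: 6 - 8 = -2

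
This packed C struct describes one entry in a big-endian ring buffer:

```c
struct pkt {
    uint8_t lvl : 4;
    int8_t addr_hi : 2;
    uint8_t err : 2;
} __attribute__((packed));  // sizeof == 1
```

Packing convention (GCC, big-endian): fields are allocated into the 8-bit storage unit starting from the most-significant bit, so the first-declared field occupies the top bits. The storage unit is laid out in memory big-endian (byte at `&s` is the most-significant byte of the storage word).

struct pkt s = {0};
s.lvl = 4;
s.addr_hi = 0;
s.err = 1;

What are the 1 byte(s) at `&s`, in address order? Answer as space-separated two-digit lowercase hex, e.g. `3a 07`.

[4+:4] lvl=4 & 0xf = 0x4; word=0x40
[2+:2] addr_hi=0 & 0x3 = 0x0; word=0x40
[0+:2] err=1 & 0x3 = 0x1; word=0x41
word = 0x41 → big-endian bytes:
  [0]=0x41

41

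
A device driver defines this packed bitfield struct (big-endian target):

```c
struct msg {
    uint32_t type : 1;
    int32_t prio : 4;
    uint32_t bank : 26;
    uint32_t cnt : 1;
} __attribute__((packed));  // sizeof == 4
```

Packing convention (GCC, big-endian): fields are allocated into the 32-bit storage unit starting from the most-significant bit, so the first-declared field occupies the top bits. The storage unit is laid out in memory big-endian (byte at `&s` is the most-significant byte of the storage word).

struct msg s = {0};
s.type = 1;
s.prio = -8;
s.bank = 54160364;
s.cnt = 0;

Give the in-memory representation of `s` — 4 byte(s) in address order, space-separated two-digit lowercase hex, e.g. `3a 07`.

[31+:1] type=1 & 0x1 = 0x1; word=0x80000000
[27+:4] prio=-8 & 0xf = 0x8; word=0xc0000000
[1+:26] bank=54160364 & 0x3ffffff = 0x33a6bec; word=0xc674d7d8
[0+:1] cnt=0 & 0x1 = 0x0; word=0xc674d7d8
word = 0xc674d7d8 → big-endian bytes:
  [0]=0xc6  [1]=0x74  [2]=0xd7  [3]=0xd8

c6 74 d7 d8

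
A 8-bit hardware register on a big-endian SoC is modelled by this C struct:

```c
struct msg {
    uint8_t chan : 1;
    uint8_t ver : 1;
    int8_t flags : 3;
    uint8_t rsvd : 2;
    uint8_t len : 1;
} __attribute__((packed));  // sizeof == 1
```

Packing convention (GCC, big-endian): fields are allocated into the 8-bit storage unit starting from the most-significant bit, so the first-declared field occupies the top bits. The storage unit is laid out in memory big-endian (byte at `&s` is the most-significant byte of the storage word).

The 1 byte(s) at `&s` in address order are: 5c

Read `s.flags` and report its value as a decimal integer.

[0]=0x5c (big-endian) → word 0x5c
chan:1 @ bit 7 → (0x5c>>7)&0x1 = 0x0
ver:1 @ bit 6 → (0x5c>>6)&0x1 = 0x1
flags:3 @ bit 3 → (0x5c>>3)&0x7 = 0x3  ←
rsvd:2 @ bit 1 → (0x5c>>1)&0x3 = 0x2
len:1 @ bit 0 → (0x5c>>0)&0x1 = 0x0
flags signed 3b, MSB=0: value = 3

3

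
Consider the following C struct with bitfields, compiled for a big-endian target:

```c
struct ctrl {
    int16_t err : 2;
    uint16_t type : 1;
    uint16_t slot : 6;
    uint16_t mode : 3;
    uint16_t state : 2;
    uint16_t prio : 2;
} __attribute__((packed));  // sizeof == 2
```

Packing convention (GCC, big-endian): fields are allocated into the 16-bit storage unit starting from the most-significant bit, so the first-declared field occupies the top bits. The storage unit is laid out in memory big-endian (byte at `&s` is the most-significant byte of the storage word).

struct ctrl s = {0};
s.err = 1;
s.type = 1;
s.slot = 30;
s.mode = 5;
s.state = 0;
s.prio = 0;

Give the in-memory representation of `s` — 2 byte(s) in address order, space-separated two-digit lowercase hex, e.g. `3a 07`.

6f 50

err:2 = 1 → 0x1 << 14 → word 0x4000
type:1 = 1 → 0x1 << 13 → word 0x6000
slot:6 = 30 → 0x1e << 7 → word 0x6f00
mode:3 = 5 → 0x5 << 4 → word 0x6f50
state:2 = 0 → 0x0 << 2 → word 0x6f50
prio:2 = 0 → 0x0 << 0 → word 0x6f50
word = 0x6f50 → big-endian bytes:
  [0]=0x6f  [1]=0x50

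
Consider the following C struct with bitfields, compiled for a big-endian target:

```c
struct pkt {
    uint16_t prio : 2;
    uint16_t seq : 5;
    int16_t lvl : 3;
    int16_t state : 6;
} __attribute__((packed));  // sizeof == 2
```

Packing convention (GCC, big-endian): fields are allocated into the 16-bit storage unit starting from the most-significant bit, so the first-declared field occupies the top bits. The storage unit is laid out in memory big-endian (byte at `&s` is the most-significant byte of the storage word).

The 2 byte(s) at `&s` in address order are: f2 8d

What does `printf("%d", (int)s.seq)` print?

25

[0]=0xf2 [1]=0x8d (big-endian) → word 0xf28d
prio [14+:2] = (word>>14) & 0x3 = 3
seq [9+:5] = (word>>9) & 0x1f = 25  ←
lvl [6+:3] = (word>>6) & 0x7 = 2
state [0+:6] = (word>>0) & 0x3f = 13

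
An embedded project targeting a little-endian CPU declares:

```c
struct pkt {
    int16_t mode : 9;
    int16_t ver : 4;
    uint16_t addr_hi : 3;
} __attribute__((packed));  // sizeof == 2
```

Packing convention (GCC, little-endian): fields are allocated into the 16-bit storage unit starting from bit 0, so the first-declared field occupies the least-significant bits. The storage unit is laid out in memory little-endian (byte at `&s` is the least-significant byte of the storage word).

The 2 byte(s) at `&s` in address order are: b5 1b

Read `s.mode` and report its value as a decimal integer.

[0]=0xb5 [1]=0x1b (little-endian) → word 0x1bb5
mode:9 @ bit 0 → (0x1bb5>>0)&0x1ff = 0x1b5  ←
ver:4 @ bit 9 → (0x1bb5>>9)&0xf = 0xd
addr_hi:3 @ bit 13 → (0x1bb5>>13)&0x7 = 0x0
mode signed 9b, MSB=1: 437 - 512 = -75

-75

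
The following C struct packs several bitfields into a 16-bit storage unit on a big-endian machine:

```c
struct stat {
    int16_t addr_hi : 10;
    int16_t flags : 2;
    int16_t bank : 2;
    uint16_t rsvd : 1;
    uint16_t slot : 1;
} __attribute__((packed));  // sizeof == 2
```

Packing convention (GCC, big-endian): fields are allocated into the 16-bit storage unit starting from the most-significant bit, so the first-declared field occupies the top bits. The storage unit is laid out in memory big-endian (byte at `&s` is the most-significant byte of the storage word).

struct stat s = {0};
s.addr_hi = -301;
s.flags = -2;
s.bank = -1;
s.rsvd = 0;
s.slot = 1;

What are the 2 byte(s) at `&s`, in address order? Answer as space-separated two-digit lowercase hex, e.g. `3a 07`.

addr_hi (10b) val=-301 bits=0x2d3 at bit 6: 0xb4c0
flags (2b) val=-2 bits=0x2 at bit 4: 0xb4e0
bank (2b) val=-1 bits=0x3 at bit 2: 0xb4ec
rsvd (1b) val=0 bits=0x0 at bit 1: 0xb4ec
slot (1b) val=1 bits=0x1 at bit 0: 0xb4ed
word = 0xb4ed → big-endian bytes:
  [0]=0xb4  [1]=0xed

b4 ed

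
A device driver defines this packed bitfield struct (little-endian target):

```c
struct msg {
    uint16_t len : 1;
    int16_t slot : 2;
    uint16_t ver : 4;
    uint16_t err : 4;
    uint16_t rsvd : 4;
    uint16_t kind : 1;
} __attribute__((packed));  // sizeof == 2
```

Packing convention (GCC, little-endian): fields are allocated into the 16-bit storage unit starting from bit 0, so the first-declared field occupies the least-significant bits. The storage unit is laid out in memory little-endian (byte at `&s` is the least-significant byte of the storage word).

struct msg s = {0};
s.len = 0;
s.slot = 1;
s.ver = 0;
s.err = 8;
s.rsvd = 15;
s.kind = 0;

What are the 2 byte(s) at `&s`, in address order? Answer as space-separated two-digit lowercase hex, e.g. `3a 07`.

02 7c

len:1 = 0 → 0x0 << 0 → word 0x0000
slot:2 = 1 → 0x1 << 1 → word 0x0002
ver:4 = 0 → 0x0 << 3 → word 0x0002
err:4 = 8 → 0x8 << 7 → word 0x0402
rsvd:4 = 15 → 0xf << 11 → word 0x7c02
kind:1 = 0 → 0x0 << 15 → word 0x7c02
word = 0x7c02 → little-endian bytes:
  [0]=0x02  [1]=0x7c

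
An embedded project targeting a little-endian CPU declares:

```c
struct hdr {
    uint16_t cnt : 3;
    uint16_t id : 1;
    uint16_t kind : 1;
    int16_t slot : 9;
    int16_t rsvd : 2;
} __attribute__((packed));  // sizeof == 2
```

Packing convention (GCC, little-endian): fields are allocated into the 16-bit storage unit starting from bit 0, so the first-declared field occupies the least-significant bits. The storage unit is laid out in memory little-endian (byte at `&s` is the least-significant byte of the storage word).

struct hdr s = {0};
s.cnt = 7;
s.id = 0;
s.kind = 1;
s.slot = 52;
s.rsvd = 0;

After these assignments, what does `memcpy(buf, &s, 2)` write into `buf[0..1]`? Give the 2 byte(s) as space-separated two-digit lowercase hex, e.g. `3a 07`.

cnt (3b) val=7 bits=0x7 at bit 0: 0x0007
id (1b) val=0 bits=0x0 at bit 3: 0x0007
kind (1b) val=1 bits=0x1 at bit 4: 0x0017
slot (9b) val=52 bits=0x34 at bit 5: 0x0697
rsvd (2b) val=0 bits=0x0 at bit 14: 0x0697
word = 0x0697 → little-endian bytes:
  [0]=0x97  [1]=0x06

97 06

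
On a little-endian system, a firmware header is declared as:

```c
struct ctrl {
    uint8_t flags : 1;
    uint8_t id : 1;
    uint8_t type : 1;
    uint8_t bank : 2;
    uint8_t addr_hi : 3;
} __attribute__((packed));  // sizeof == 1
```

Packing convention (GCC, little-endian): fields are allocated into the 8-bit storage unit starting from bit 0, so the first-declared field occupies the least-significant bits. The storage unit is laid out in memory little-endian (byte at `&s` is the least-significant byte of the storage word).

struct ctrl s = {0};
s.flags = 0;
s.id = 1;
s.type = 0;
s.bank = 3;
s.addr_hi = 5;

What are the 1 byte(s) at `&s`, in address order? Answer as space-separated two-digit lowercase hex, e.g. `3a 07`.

[0+:1] flags=0 & 0x1 = 0x0; word=0x00
[1+:1] id=1 & 0x1 = 0x1; word=0x02
[2+:1] type=0 & 0x1 = 0x0; word=0x02
[3+:2] bank=3 & 0x3 = 0x3; word=0x1a
[5+:3] addr_hi=5 & 0x7 = 0x5; word=0xba
word = 0xba → little-endian bytes:
  [0]=0xba

ba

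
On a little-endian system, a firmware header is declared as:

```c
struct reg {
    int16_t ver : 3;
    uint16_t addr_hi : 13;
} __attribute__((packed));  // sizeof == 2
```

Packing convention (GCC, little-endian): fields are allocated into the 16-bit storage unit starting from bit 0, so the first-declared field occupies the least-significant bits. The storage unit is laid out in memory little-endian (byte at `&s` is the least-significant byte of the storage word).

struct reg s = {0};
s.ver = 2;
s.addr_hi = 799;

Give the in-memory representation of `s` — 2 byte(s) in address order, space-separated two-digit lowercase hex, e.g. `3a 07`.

ver (3b) val=2 bits=0x2 at bit 0: 0x0002
addr_hi (13b) val=799 bits=0x31f at bit 3: 0x18fa
word = 0x18fa → little-endian bytes:
  [0]=0xfa  [1]=0x18

fa 18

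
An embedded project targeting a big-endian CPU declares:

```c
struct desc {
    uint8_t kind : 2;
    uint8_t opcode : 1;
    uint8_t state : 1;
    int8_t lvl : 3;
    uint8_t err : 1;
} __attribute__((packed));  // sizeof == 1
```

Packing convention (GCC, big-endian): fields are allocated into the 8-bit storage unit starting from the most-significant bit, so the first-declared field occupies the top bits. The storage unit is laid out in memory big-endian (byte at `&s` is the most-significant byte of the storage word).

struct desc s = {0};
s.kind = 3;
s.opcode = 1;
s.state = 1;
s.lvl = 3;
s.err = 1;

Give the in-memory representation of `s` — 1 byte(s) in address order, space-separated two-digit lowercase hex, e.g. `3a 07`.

[6+:2] kind=3 & 0x3 = 0x3; word=0xc0
[5+:1] opcode=1 & 0x1 = 0x1; word=0xe0
[4+:1] state=1 & 0x1 = 0x1; word=0xf0
[1+:3] lvl=3 & 0x7 = 0x3; word=0xf6
[0+:1] err=1 & 0x1 = 0x1; word=0xf7
word = 0xf7 → big-endian bytes:
  [0]=0xf7

f7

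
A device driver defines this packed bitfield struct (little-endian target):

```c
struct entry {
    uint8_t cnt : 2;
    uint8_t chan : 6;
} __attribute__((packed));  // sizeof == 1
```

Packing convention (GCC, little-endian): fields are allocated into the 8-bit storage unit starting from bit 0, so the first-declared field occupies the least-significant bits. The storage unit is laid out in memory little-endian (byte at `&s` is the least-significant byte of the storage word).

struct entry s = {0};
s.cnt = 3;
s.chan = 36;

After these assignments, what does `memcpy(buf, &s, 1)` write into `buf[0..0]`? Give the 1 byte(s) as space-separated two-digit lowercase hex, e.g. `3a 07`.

93

cnt:2 = 3 → 0x3 << 0 → word 0x03
chan:6 = 36 → 0x24 << 2 → word 0x93
word = 0x93 → little-endian bytes:
  [0]=0x93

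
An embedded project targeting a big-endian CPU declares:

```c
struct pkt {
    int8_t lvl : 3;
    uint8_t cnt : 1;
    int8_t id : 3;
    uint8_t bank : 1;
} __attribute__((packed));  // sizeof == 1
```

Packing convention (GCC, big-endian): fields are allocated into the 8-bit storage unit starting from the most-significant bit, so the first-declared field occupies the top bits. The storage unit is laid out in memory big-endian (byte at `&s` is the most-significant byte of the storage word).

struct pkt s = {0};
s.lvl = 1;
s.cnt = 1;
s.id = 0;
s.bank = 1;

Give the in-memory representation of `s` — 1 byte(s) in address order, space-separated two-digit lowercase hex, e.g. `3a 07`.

31

lvl:3 = 1 → 0x1 << 5 → word 0x20
cnt:1 = 1 → 0x1 << 4 → word 0x30
id:3 = 0 → 0x0 << 1 → word 0x30
bank:1 = 1 → 0x1 << 0 → word 0x31
word = 0x31 → big-endian bytes:
  [0]=0x31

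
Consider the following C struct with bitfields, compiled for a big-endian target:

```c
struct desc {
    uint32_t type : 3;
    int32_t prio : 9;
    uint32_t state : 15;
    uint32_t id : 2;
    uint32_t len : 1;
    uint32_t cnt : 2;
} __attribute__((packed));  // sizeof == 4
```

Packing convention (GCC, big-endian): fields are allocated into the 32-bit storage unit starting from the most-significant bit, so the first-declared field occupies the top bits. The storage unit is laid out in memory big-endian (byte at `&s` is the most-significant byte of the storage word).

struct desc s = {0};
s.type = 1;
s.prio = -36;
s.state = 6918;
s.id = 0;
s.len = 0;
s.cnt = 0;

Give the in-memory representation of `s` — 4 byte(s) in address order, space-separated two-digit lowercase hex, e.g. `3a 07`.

3d c3 60 c0

[29+:3] type=1 & 0x7 = 0x1; word=0x20000000
[20+:9] prio=-36 & 0x1ff = 0x1dc; word=0x3dc00000
[5+:15] state=6918 & 0x7fff = 0x1b06; word=0x3dc360c0
[3+:2] id=0 & 0x3 = 0x0; word=0x3dc360c0
[2+:1] len=0 & 0x1 = 0x0; word=0x3dc360c0
[0+:2] cnt=0 & 0x3 = 0x0; word=0x3dc360c0
word = 0x3dc360c0 → big-endian bytes:
  [0]=0x3d  [1]=0xc3  [2]=0x60  [3]=0xc0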